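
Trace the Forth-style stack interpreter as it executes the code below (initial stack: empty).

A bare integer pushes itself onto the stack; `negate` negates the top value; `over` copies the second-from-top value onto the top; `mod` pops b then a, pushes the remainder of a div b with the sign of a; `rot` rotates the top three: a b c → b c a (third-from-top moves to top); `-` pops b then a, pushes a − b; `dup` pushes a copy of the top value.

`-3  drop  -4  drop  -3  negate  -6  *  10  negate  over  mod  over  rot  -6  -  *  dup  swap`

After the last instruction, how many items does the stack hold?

3

-3     -> [-3]
drop   -> []
-4     -> [-4]
drop   -> []
-3     -> [-3]
negate -> [3]
-6     -> [3, -6]
*      -> [-18]
10     -> [-18, 10]
negate -> [-18, -10]
over   -> [-18, -10, -18]
mod    -> [-18, -10]
over   -> [-18, -10, -18]
rot    -> [-10, -18, -18]
-6     -> [-10, -18, -18, -6]
-      -> [-10, -18, -12]
*      -> [-10, 216]
dup    -> [-10, 216, 216]
swap   -> [-10, 216, 216]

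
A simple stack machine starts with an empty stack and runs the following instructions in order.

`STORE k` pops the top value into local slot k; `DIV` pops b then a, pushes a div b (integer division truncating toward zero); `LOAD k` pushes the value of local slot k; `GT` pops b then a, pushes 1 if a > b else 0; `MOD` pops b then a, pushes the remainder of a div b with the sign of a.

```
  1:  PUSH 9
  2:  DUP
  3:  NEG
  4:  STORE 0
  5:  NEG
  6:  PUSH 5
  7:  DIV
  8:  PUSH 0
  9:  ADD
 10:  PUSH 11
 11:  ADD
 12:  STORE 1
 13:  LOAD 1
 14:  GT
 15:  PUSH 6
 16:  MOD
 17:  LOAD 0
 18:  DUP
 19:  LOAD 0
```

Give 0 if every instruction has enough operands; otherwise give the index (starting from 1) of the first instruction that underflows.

14

PUSH 9  -> 9
DUP     -> 9 9
NEG     -> 9 -9
STORE 0 -> 9
NEG     -> -9
PUSH 5  -> -9 5
DIV     -> -1
PUSH 0  -> -1 0
ADD     -> -1
PUSH 11 -> -1 11
ADD     -> 10
STORE 1 -> (empty)
LOAD 1  -> 10
GT  — needs 2 operands, stack has 1 → underflow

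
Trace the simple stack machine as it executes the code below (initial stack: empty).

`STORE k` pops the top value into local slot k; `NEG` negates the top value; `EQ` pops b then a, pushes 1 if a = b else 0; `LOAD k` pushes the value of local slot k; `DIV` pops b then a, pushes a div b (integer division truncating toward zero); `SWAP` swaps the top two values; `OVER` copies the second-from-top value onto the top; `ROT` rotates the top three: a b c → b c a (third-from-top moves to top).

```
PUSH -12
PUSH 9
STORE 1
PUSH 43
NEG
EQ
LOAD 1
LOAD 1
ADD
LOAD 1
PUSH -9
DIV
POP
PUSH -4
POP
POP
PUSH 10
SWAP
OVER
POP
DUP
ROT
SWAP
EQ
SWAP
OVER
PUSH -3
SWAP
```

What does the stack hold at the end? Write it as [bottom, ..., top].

PUSH -12 : -12
PUSH 9   : -12 9
STORE 1  : -12
PUSH 43  : -12 43
NEG      : -12 -43
EQ       : 0
LOAD 1   : 0 9
LOAD 1   : 0 9 9
ADD      : 0 18
LOAD 1   : 0 18 9
PUSH -9  : 0 18 9 -9
DIV      : 0 18 -1
POP      : 0 18
PUSH -4  : 0 18 -4
POP      : 0 18
POP      : 0
PUSH 10  : 0 10
SWAP     : 10 0
OVER     : 10 0 10
POP      : 10 0
DUP      : 10 0 0
ROT      : 0 0 10
SWAP     : 0 10 0
EQ       : 0 0
SWAP     : 0 0
OVER     : 0 0 0
PUSH -3  : 0 0 0 -3
SWAP     : 0 0 -3 0

[0, 0, -3, 0]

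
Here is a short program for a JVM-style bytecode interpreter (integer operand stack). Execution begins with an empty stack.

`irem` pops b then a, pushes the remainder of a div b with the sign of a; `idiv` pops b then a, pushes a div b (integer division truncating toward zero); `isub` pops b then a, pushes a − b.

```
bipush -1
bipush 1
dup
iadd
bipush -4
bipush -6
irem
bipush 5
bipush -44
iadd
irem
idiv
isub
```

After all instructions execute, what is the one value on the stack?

bipush -1   [-1]
bipush 1    [-1, 1]
dup         [-1, 1, 1]
iadd        [-1, 2]
bipush -4   [-1, 2, -4]
bipush -6   [-1, 2, -4, -6]
irem        [-1, 2, -4]
bipush 5    [-1, 2, -4, 5]
bipush -44  [-1, 2, -4, 5, -44]
iadd        [-1, 2, -4, -39]
irem        [-1, 2, -4]
idiv        [-1, 0]
isub        [-1]

-1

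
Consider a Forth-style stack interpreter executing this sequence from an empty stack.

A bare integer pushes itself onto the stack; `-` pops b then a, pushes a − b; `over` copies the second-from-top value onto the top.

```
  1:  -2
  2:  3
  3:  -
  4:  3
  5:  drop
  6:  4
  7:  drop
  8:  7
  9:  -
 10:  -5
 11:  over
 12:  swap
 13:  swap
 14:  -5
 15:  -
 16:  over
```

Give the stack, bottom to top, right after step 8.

[-5, 7]

-2   : [-2]
3    : [-2, 3]
-    : [-5]
3    : [-5, 3]
drop : [-5]
4    : [-5, 4]
drop : [-5]
7    : [-5, 7]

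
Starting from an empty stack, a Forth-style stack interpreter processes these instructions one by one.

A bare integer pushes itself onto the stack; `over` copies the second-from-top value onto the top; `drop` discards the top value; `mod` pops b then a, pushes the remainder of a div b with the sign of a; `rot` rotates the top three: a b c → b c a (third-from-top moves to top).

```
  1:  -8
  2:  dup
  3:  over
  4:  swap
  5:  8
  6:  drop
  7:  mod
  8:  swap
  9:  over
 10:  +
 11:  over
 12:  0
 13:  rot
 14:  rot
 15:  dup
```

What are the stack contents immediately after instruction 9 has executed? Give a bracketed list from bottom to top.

[0, -8, 0]

-8   → -8
dup  → -8 -8
over → -8 -8 -8
swap → -8 -8 -8
8    → -8 -8 -8 8
drop → -8 -8 -8
mod  → -8 0
swap → 0 -8
over → 0 -8 0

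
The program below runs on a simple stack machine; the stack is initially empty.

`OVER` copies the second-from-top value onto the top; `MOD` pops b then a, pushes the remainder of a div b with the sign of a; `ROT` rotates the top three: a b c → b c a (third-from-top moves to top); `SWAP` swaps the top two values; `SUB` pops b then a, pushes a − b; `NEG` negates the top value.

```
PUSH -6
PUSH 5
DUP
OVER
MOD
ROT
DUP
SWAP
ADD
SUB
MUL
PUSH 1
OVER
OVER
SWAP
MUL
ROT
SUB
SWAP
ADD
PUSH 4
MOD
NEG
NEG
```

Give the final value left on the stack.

PUSH -6 -> [-6]
PUSH 5  -> [-6, 5]
DUP     -> [-6, 5, 5]
OVER    -> [-6, 5, 5, 5]
MOD     -> [-6, 5, 0]
ROT     -> [5, 0, -6]
DUP     -> [5, 0, -6, -6]
SWAP    -> [5, 0, -6, -6]
ADD     -> [5, 0, -12]
SUB     -> [5, 12]
MUL     -> [60]
PUSH 1  -> [60, 1]
OVER    -> [60, 1, 60]
OVER    -> [60, 1, 60, 1]
SWAP    -> [60, 1, 1, 60]
MUL     -> [60, 1, 60]
ROT     -> [1, 60, 60]
SUB     -> [1, 0]
SWAP    -> [0, 1]
ADD     -> [1]
PUSH 4  -> [1, 4]
MOD     -> [1]
NEG     -> [-1]
NEG     -> [1]

1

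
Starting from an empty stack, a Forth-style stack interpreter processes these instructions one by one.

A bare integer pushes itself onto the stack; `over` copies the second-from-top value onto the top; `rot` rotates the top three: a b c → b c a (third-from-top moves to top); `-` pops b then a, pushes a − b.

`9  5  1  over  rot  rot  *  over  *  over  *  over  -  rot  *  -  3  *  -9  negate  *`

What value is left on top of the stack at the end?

9       9
5       9 5
1       9 5 1
over    9 5 1 5
rot     9 1 5 5
rot     9 5 5 1
*       9 5 5
over    9 5 5 5
*       9 5 25
over    9 5 25 5
*       9 5 125
over    9 5 125 5
-       9 5 120
rot     5 120 9
*       5 1080
-       -1075
3       -1075 3
*       -3225
-9      -3225 -9
negate  -3225 9
*       -29025

-29025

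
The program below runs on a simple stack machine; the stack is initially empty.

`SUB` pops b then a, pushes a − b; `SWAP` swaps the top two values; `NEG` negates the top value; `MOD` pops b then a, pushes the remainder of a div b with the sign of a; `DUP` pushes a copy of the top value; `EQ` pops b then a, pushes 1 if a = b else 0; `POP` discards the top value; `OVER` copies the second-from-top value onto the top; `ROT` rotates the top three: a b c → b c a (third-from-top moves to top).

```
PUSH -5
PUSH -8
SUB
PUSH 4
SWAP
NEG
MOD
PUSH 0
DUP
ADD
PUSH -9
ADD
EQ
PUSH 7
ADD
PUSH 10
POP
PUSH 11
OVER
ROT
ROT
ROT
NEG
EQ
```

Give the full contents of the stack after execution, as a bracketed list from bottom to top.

[7, 0]

PUSH -5  -5
PUSH -8  -5 -8
SUB      3
PUSH 4   3 4
SWAP     4 3
NEG      4 -3
MOD      1
PUSH 0   1 0
DUP      1 0 0
ADD      1 0
PUSH -9  1 0 -9
ADD      1 -9
EQ       0
PUSH 7   0 7
ADD      7
PUSH 10  7 10
POP      7
PUSH 11  7 11
OVER     7 11 7
ROT      11 7 7
ROT      7 7 11
ROT      7 11 7
NEG      7 11 -7
EQ       7 0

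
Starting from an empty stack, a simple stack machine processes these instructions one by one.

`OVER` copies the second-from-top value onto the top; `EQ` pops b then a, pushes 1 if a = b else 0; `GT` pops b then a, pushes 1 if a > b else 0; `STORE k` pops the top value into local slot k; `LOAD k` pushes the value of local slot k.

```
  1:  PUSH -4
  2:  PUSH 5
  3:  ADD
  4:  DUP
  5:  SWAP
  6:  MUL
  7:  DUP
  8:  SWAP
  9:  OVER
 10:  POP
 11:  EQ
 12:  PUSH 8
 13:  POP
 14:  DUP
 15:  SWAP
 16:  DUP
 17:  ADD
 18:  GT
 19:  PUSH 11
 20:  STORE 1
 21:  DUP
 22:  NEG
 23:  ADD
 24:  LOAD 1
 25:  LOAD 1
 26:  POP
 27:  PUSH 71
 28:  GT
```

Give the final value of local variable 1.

PUSH -4  [-4]
PUSH 5   [-4, 5]
ADD      [1]
DUP      [1, 1]
SWAP     [1, 1]
MUL      [1]
DUP      [1, 1]
SWAP     [1, 1]
OVER     [1, 1, 1]
POP      [1, 1]
EQ       [1]
PUSH 8   [1, 8]
POP      [1]
DUP      [1, 1]
SWAP     [1, 1]
DUP      [1, 1, 1]
ADD      [1, 2]
GT       [0]
PUSH 11  [0, 11]
STORE 1  [0]
DUP      [0, 0]
NEG      [0, 0]
ADD      [0]
LOAD 1   [0, 11]
LOAD 1   [0, 11, 11]
POP      [0, 11]
PUSH 71  [0, 11, 71]
GT       [0, 0]

11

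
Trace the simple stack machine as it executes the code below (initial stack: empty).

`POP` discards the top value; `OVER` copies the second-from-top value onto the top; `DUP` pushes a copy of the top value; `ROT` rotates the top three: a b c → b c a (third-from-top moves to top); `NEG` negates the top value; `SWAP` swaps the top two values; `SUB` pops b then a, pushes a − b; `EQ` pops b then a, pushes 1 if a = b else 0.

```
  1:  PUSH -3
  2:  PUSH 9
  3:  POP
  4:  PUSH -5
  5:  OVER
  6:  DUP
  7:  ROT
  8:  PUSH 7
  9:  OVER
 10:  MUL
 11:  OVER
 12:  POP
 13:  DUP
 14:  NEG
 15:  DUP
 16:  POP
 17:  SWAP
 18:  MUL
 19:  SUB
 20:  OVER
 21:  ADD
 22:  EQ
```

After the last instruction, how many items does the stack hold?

3

PUSH -3 -> [-3]
PUSH 9  -> [-3, 9]
POP     -> [-3]
PUSH -5 -> [-3, -5]
OVER    -> [-3, -5, -3]
DUP     -> [-3, -5, -3, -3]
ROT     -> [-3, -3, -3, -5]
PUSH 7  -> [-3, -3, -3, -5, 7]
OVER    -> [-3, -3, -3, -5, 7, -5]
MUL     -> [-3, -3, -3, -5, -35]
OVER    -> [-3, -3, -3, -5, -35, -5]
POP     -> [-3, -3, -3, -5, -35]
DUP     -> [-3, -3, -3, -5, -35, -35]
NEG     -> [-3, -3, -3, -5, -35, 35]
DUP     -> [-3, -3, -3, -5, -35, 35, 35]
POP     -> [-3, -3, -3, -5, -35, 35]
SWAP    -> [-3, -3, -3, -5, 35, -35]
MUL     -> [-3, -3, -3, -5, -1225]
SUB     -> [-3, -3, -3, 1220]
OVER    -> [-3, -3, -3, 1220, -3]
ADD     -> [-3, -3, -3, 1217]
EQ      -> [-3, -3, 0]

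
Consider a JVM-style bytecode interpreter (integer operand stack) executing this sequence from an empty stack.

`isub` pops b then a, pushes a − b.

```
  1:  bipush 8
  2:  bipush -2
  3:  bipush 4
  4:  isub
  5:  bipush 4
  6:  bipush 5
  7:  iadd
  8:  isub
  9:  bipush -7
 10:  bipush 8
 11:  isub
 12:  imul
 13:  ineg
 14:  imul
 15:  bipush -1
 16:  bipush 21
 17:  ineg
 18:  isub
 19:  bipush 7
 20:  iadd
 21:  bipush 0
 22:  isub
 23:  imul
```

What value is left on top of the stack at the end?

bipush 8  : 8
bipush -2 : 8 -2
bipush 4  : 8 -2 4
isub      : 8 -6
bipush 4  : 8 -6 4
bipush 5  : 8 -6 4 5
iadd      : 8 -6 9
isub      : 8 -15
bipush -7 : 8 -15 -7
bipush 8  : 8 -15 -7 8
isub      : 8 -15 -15
imul      : 8 225
ineg      : 8 -225
imul      : -1800
bipush -1 : -1800 -1
bipush 21 : -1800 -1 21
ineg      : -1800 -1 -21
isub      : -1800 20
bipush 7  : -1800 20 7
iadd      : -1800 27
bipush 0  : -1800 27 0
isub      : -1800 27
imul      : -48600

-48600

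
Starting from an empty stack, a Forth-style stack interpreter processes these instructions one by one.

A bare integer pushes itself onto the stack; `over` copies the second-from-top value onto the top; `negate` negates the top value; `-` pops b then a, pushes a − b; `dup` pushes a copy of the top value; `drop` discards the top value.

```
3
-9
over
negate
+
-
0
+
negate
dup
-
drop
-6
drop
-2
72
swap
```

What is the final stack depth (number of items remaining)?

2

3      : 3
-9     : 3 -9
over   : 3 -9 3
negate : 3 -9 -3
+      : 3 -12
-      : 15
0      : 15 0
+      : 15
negate : -15
dup    : -15 -15
-      : 0
drop   : (empty)
-6     : -6
drop   : (empty)
-2     : -2
72     : -2 72
swap   : 72 -2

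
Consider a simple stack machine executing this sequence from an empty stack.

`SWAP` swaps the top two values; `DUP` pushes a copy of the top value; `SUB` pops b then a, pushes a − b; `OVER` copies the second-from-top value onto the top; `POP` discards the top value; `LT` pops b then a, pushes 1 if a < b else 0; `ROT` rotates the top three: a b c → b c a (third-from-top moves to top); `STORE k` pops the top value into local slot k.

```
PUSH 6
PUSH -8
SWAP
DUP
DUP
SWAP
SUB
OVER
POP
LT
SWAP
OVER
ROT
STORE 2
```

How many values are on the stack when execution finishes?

2

PUSH 6  : 6
PUSH -8 : 6 -8
SWAP    : -8 6
DUP     : -8 6 6
DUP     : -8 6 6 6
SWAP    : -8 6 6 6
SUB     : -8 6 0
OVER    : -8 6 0 6
POP     : -8 6 0
LT      : -8 0
SWAP    : 0 -8
OVER    : 0 -8 0
ROT     : -8 0 0
STORE 2 : -8 0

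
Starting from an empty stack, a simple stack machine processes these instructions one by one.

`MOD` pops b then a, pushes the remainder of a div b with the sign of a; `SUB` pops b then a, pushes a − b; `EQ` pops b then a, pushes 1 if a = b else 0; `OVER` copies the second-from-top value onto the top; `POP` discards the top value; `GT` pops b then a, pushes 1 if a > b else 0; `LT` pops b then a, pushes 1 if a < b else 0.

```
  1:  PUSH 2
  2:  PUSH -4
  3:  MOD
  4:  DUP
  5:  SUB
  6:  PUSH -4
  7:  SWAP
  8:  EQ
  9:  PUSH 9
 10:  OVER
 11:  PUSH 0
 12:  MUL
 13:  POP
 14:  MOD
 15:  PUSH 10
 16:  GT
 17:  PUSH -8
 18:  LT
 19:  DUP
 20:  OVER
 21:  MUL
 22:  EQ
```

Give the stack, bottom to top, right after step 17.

PUSH 2   2
PUSH -4  2 -4
MOD      2
DUP      2 2
SUB      0
PUSH -4  0 -4
SWAP     -4 0
EQ       0
PUSH 9   0 9
OVER     0 9 0
PUSH 0   0 9 0 0
MUL      0 9 0
POP      0 9
MOD      0
PUSH 10  0 10
GT       0
PUSH -8  0 -8

[0, -8]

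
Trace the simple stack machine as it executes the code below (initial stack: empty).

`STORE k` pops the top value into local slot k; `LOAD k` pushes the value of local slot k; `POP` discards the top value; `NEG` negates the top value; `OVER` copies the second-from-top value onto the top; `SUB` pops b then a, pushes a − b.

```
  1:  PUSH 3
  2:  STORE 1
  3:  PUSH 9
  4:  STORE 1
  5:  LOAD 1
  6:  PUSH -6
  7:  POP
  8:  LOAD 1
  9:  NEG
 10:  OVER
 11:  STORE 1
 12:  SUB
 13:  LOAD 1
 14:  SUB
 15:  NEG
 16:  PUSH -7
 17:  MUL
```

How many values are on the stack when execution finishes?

PUSH 3  → 3
STORE 1 → (empty)
PUSH 9  → 9
STORE 1 → (empty)
LOAD 1  → 9
PUSH -6 → 9 -6
POP     → 9
LOAD 1  → 9 9
NEG     → 9 -9
OVER    → 9 -9 9
STORE 1 → 9 -9
SUB     → 18
LOAD 1  → 18 9
SUB     → 9
NEG     → -9
PUSH -7 → -9 -7
MUL     → 63

1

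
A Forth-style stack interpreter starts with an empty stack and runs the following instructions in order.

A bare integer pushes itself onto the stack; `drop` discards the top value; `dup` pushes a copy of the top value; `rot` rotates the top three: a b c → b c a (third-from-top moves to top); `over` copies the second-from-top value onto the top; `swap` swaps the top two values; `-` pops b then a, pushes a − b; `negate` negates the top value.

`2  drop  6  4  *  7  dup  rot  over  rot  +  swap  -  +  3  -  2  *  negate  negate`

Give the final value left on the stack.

2       [2]
drop    []
6       [6]
4       [6, 4]
*       [24]
7       [24, 7]
dup     [24, 7, 7]
rot     [7, 7, 24]
over    [7, 7, 24, 7]
rot     [7, 24, 7, 7]
+       [7, 24, 14]
swap    [7, 14, 24]
-       [7, -10]
+       [-3]
3       [-3, 3]
-       [-6]
2       [-6, 2]
*       [-12]
negate  [12]
negate  [-12]

-12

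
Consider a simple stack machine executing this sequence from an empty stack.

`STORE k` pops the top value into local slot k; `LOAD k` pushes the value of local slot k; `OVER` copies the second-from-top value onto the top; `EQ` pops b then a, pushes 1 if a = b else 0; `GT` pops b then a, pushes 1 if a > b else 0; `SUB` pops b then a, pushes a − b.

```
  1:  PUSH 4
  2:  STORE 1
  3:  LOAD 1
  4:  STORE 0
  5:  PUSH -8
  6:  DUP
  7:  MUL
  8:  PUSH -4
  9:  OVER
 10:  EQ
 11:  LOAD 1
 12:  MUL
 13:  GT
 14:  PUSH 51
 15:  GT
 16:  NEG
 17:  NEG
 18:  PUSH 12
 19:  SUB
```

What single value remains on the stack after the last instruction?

PUSH 4   [4]
STORE 1  []
LOAD 1   [4]
STORE 0  []
PUSH -8  [-8]
DUP      [-8, -8]
MUL      [64]
PUSH -4  [64, -4]
OVER     [64, -4, 64]
EQ       [64, 0]
LOAD 1   [64, 0, 4]
MUL      [64, 0]
GT       [1]
PUSH 51  [1, 51]
GT       [0]
NEG      [0]
NEG      [0]
PUSH 12  [0, 12]
SUB      [-12]

-12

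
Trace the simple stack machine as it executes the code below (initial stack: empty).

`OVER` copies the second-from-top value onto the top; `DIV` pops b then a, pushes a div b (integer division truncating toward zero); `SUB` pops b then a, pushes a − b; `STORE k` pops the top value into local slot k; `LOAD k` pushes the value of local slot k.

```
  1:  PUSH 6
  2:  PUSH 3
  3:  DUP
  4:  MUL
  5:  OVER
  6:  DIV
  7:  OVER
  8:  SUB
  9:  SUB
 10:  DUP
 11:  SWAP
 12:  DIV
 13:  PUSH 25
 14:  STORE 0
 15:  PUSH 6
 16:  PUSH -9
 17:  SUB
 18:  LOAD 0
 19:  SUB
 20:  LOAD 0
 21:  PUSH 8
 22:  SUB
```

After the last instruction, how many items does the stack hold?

PUSH 6  → 6
PUSH 3  → 6 3
DUP     → 6 3 3
MUL     → 6 9
OVER    → 6 9 6
DIV     → 6 1
OVER    → 6 1 6
SUB     → 6 -5
SUB     → 11
DUP     → 11 11
SWAP    → 11 11
DIV     → 1
PUSH 25 → 1 25
STORE 0 → 1
PUSH 6  → 1 6
PUSH -9 → 1 6 -9
SUB     → 1 15
LOAD 0  → 1 15 25
SUB     → 1 -10
LOAD 0  → 1 -10 25
PUSH 8  → 1 -10 25 8
SUB     → 1 -10 17

3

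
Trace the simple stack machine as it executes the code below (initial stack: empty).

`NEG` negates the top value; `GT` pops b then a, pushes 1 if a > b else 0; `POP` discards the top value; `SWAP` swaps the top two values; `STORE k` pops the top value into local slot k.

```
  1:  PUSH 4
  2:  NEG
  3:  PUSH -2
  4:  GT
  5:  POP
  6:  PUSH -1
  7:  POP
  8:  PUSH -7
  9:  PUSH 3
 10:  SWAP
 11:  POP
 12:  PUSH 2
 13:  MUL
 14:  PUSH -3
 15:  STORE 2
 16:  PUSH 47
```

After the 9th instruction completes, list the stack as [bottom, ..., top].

PUSH 4  : [4]
NEG     : [-4]
PUSH -2 : [-4, -2]
GT      : [0]
POP     : []
PUSH -1 : [-1]
POP     : []
PUSH -7 : [-7]
PUSH 3  : [-7, 3]

[-7, 3]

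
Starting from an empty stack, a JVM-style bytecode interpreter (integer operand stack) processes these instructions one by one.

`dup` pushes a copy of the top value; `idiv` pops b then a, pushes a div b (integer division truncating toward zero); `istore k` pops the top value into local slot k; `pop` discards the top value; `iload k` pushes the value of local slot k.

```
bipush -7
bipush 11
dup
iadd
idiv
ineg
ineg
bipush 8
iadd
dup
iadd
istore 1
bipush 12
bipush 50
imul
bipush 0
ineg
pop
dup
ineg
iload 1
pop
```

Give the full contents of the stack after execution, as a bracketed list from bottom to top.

bipush -7  -7
bipush 11  -7 11
dup        -7 11 11
iadd       -7 22
idiv       0
ineg       0
ineg       0
bipush 8   0 8
iadd       8
dup        8 8
iadd       16
istore 1   (empty)
bipush 12  12
bipush 50  12 50
imul       600
bipush 0   600 0
ineg       600 0
pop        600
dup        600 600
ineg       600 -600
iload 1    600 -600 16
pop        600 -600

[600, -600]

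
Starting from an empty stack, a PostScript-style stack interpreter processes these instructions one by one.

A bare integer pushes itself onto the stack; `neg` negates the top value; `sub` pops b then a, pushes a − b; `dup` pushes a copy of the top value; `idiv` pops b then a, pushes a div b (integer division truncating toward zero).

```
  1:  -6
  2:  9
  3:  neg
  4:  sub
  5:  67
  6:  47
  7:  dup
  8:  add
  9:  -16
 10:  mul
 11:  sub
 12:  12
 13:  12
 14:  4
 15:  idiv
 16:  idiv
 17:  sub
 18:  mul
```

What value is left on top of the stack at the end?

4701

-6   → -6
9    → -6 9
neg  → -6 -9
sub  → 3
67   → 3 67
47   → 3 67 47
dup  → 3 67 47 47
add  → 3 67 94
-16  → 3 67 94 -16
mul  → 3 67 -1504
sub  → 3 1571
12   → 3 1571 12
12   → 3 1571 12 12
4    → 3 1571 12 12 4
idiv → 3 1571 12 3
idiv → 3 1571 4
sub  → 3 1567
mul  → 4701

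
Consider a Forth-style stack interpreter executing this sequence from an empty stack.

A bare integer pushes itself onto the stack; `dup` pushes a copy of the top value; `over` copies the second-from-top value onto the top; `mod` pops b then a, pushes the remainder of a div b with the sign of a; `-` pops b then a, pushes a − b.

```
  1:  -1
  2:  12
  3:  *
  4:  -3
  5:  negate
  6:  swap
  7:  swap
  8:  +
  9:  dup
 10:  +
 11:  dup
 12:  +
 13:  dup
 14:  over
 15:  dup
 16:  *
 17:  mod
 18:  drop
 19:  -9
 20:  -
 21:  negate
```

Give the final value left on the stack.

-1     → -1
12     → -1 12
*      → -12
-3     → -12 -3
negate → -12 3
swap   → 3 -12
swap   → -12 3
+      → -9
dup    → -9 -9
+      → -18
dup    → -18 -18
+      → -36
dup    → -36 -36
over   → -36 -36 -36
dup    → -36 -36 -36 -36
*      → -36 -36 1296
mod    → -36 -36
drop   → -36
-9     → -36 -9
-      → -27
negate → 27

27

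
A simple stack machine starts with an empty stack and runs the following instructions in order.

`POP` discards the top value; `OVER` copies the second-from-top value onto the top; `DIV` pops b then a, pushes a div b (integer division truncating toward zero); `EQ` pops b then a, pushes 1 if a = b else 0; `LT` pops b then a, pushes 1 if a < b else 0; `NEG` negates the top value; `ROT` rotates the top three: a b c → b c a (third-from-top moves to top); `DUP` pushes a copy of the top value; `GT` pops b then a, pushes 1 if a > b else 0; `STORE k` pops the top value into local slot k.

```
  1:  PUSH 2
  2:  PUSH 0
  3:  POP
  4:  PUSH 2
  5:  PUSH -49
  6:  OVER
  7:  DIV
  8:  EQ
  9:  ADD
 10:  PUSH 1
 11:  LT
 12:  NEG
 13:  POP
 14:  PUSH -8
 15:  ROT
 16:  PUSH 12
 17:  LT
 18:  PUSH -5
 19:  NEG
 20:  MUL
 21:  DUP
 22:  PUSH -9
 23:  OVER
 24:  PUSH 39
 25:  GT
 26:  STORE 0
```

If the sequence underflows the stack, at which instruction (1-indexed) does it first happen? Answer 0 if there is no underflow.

PUSH 2    2
PUSH 0    2 0
POP       2
PUSH 2    2 2
PUSH -49  2 2 -49
OVER      2 2 -49 2
DIV       2 2 -24
EQ        2 0
ADD       2
PUSH 1    2 1
LT        0
NEG       0
POP       (empty)
PUSH -8   -8
ROT  — needs 3 operands, stack has 1 → underflow

15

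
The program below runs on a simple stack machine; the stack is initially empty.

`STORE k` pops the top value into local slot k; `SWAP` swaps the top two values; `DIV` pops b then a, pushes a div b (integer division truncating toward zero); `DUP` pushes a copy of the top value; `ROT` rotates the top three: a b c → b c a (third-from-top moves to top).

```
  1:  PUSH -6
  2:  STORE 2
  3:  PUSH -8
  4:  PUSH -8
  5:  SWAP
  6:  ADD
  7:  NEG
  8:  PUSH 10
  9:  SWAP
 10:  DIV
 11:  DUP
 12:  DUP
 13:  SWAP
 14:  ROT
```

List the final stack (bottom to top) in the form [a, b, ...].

[0, 0, 0]

PUSH -6  -6
STORE 2  (empty)
PUSH -8  -8
PUSH -8  -8 -8
SWAP     -8 -8
ADD      -16
NEG      16
PUSH 10  16 10
SWAP     10 16
DIV      0
DUP      0 0
DUP      0 0 0
SWAP     0 0 0
ROT      0 0 0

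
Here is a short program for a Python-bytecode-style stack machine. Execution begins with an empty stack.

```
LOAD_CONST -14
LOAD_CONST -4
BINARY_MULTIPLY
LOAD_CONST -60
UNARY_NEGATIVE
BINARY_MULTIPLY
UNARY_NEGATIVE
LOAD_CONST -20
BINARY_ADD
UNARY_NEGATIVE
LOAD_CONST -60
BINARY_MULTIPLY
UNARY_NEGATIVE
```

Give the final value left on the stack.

LOAD_CONST -14  : -14
LOAD_CONST -4   : -14 -4
BINARY_MULTIPLY : 56
LOAD_CONST -60  : 56 -60
UNARY_NEGATIVE  : 56 60
BINARY_MULTIPLY : 3360
UNARY_NEGATIVE  : -3360
LOAD_CONST -20  : -3360 -20
BINARY_ADD      : -3380
UNARY_NEGATIVE  : 3380
LOAD_CONST -60  : 3380 -60
BINARY_MULTIPLY : -202800
UNARY_NEGATIVE  : 202800

202800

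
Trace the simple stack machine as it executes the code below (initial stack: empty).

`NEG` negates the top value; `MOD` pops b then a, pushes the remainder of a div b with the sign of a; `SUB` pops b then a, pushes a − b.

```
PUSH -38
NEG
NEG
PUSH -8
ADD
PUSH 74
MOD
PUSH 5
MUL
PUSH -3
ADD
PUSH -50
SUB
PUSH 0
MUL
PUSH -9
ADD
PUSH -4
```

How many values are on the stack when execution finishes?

PUSH -38 → -38
NEG      → 38
NEG      → -38
PUSH -8  → -38 -8
ADD      → -46
PUSH 74  → -46 74
MOD      → -46
PUSH 5   → -46 5
MUL      → -230
PUSH -3  → -230 -3
ADD      → -233
PUSH -50 → -233 -50
SUB      → -183
PUSH 0   → -183 0
MUL      → 0
PUSH -9  → 0 -9
ADD      → -9
PUSH -4  → -9 -4

2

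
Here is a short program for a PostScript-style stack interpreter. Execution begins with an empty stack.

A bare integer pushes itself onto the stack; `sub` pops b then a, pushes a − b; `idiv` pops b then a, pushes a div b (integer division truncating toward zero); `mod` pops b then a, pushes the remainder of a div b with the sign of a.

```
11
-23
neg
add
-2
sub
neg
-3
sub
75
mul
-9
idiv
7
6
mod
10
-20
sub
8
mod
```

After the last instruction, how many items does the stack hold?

3

11    11
-23   11 -23
neg   11 23
add   34
-2    34 -2
sub   36
neg   -36
-3    -36 -3
sub   -33
75    -33 75
mul   -2475
-9    -2475 -9
idiv  275
7     275 7
6     275 7 6
mod   275 1
10    275 1 10
-20   275 1 10 -20
sub   275 1 30
8     275 1 30 8
mod   275 1 6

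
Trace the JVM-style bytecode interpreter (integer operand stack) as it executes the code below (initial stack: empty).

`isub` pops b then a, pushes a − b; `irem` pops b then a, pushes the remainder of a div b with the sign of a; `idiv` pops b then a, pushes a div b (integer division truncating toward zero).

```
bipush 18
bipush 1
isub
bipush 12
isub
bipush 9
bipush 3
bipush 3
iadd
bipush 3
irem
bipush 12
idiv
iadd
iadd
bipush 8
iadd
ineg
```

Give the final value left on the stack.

-22

bipush 18 : [18]
bipush 1  : [18, 1]
isub      : [17]
bipush 12 : [17, 12]
isub      : [5]
bipush 9  : [5, 9]
bipush 3  : [5, 9, 3]
bipush 3  : [5, 9, 3, 3]
iadd      : [5, 9, 6]
bipush 3  : [5, 9, 6, 3]
irem      : [5, 9, 0]
bipush 12 : [5, 9, 0, 12]
idiv      : [5, 9, 0]
iadd      : [5, 9]
iadd      : [14]
bipush 8  : [14, 8]
iadd      : [22]
ineg      : [-22]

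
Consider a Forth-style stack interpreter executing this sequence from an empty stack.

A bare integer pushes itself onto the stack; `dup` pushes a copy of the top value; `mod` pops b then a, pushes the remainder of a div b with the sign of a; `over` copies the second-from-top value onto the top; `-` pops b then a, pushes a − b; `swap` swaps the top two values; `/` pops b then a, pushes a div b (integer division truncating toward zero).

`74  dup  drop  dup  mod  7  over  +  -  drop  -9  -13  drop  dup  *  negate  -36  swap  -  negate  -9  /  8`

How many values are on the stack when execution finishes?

2

74     -> 74
dup    -> 74 74
drop   -> 74
dup    -> 74 74
mod    -> 0
7      -> 0 7
over   -> 0 7 0
+      -> 0 7
-      -> -7
drop   -> (empty)
-9     -> -9
-13    -> -9 -13
drop   -> -9
dup    -> -9 -9
*      -> 81
negate -> -81
-36    -> -81 -36
swap   -> -36 -81
-      -> 45
negate -> -45
-9     -> -45 -9
/      -> 5
8      -> 5 8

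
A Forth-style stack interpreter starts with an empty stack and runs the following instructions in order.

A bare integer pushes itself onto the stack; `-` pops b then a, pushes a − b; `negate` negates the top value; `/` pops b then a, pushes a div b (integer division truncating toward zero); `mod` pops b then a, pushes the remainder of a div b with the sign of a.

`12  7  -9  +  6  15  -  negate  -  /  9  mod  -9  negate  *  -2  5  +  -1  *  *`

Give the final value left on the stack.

12     : [12]
7      : [12, 7]
-9     : [12, 7, -9]
+      : [12, -2]
6      : [12, -2, 6]
15     : [12, -2, 6, 15]
-      : [12, -2, -9]
negate : [12, -2, 9]
-      : [12, -11]
/      : [-1]
9      : [-1, 9]
mod    : [-1]
-9     : [-1, -9]
negate : [-1, 9]
*      : [-9]
-2     : [-9, -2]
5      : [-9, -2, 5]
+      : [-9, 3]
-1     : [-9, 3, -1]
*      : [-9, -3]
*      : [27]

27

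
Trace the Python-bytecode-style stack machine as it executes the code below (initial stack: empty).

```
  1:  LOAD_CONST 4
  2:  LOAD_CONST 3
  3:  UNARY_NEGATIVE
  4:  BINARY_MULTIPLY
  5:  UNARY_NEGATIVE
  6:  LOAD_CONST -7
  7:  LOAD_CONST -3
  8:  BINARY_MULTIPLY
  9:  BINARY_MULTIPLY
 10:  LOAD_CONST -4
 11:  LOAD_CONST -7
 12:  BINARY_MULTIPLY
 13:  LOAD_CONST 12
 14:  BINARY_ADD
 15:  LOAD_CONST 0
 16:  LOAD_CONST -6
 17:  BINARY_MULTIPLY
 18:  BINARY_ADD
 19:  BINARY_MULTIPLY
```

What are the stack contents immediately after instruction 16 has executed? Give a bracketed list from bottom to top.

LOAD_CONST 4    : 4
LOAD_CONST 3    : 4 3
UNARY_NEGATIVE  : 4 -3
BINARY_MULTIPLY : -12
UNARY_NEGATIVE  : 12
LOAD_CONST -7   : 12 -7
LOAD_CONST -3   : 12 -7 -3
BINARY_MULTIPLY : 12 21
BINARY_MULTIPLY : 252
LOAD_CONST -4   : 252 -4
LOAD_CONST -7   : 252 -4 -7
BINARY_MULTIPLY : 252 28
LOAD_CONST 12   : 252 28 12
BINARY_ADD      : 252 40
LOAD_CONST 0    : 252 40 0
LOAD_CONST -6   : 252 40 0 -6

[252, 40, 0, -6]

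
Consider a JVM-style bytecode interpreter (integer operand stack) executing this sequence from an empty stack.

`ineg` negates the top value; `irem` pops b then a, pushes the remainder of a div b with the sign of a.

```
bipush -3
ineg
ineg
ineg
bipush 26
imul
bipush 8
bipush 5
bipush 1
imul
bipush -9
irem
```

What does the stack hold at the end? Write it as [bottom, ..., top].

[78, 8, 5]

bipush -3 → -3
ineg      → 3
ineg      → -3
ineg      → 3
bipush 26 → 3 26
imul      → 78
bipush 8  → 78 8
bipush 5  → 78 8 5
bipush 1  → 78 8 5 1
imul      → 78 8 5
bipush -9 → 78 8 5 -9
irem      → 78 8 5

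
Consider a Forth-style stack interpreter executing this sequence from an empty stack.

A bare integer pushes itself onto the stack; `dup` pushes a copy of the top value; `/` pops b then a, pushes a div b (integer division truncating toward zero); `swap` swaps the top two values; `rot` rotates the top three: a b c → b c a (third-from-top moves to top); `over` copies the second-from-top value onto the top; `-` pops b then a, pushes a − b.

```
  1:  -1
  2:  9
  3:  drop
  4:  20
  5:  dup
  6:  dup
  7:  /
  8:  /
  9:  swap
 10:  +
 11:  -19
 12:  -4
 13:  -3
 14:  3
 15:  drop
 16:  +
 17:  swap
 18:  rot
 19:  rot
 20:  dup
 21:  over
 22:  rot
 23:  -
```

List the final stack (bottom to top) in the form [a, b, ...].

[-19, 19, -7, 0]

-1   : -1
9    : -1 9
drop : -1
20   : -1 20
dup  : -1 20 20
dup  : -1 20 20 20
/    : -1 20 1
/    : -1 20
swap : 20 -1
+    : 19
-19  : 19 -19
-4   : 19 -19 -4
-3   : 19 -19 -4 -3
3    : 19 -19 -4 -3 3
drop : 19 -19 -4 -3
+    : 19 -19 -7
swap : 19 -7 -19
rot  : -7 -19 19
rot  : -19 19 -7
dup  : -19 19 -7 -7
over : -19 19 -7 -7 -7
rot  : -19 19 -7 -7 -7
-    : -19 19 -7 0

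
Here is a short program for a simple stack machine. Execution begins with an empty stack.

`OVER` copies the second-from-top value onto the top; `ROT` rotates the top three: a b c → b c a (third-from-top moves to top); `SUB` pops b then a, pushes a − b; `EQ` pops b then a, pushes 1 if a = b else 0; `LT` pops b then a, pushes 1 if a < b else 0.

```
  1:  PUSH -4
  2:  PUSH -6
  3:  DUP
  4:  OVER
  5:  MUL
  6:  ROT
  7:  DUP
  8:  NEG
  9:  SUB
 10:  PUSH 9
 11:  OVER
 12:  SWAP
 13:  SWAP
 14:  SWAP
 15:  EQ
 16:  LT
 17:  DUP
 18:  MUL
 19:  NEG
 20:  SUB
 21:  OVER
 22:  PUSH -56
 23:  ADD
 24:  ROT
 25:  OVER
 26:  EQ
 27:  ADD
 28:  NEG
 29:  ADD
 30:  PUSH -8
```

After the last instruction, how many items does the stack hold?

PUSH -4  -> -4
PUSH -6  -> -4 -6
DUP      -> -4 -6 -6
OVER     -> -4 -6 -6 -6
MUL      -> -4 -6 36
ROT      -> -6 36 -4
DUP      -> -6 36 -4 -4
NEG      -> -6 36 -4 4
SUB      -> -6 36 -8
PUSH 9   -> -6 36 -8 9
OVER     -> -6 36 -8 9 -8
SWAP     -> -6 36 -8 -8 9
SWAP     -> -6 36 -8 9 -8
SWAP     -> -6 36 -8 -8 9
EQ       -> -6 36 -8 0
LT       -> -6 36 1
DUP      -> -6 36 1 1
MUL      -> -6 36 1
NEG      -> -6 36 -1
SUB      -> -6 37
OVER     -> -6 37 -6
PUSH -56 -> -6 37 -6 -56
ADD      -> -6 37 -62
ROT      -> 37 -62 -6
OVER     -> 37 -62 -6 -62
EQ       -> 37 -62 0
ADD      -> 37 -62
NEG      -> 37 62
ADD      -> 99
PUSH -8  -> 99 -8

2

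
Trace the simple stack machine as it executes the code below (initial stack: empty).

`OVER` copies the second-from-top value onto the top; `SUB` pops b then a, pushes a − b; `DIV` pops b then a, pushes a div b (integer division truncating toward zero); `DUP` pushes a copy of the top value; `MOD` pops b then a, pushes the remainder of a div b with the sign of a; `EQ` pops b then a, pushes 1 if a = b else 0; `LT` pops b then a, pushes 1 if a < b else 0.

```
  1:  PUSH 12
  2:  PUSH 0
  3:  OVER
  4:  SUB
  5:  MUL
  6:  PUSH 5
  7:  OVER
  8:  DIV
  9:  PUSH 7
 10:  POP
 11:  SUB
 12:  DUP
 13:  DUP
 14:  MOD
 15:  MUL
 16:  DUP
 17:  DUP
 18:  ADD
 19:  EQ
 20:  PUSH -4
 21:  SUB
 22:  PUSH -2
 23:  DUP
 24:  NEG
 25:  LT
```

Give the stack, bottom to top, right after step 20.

PUSH 12 → [12]
PUSH 0  → [12, 0]
OVER    → [12, 0, 12]
SUB     → [12, -12]
MUL     → [-144]
PUSH 5  → [-144, 5]
OVER    → [-144, 5, -144]
DIV     → [-144, 0]
PUSH 7  → [-144, 0, 7]
POP     → [-144, 0]
SUB     → [-144]
DUP     → [-144, -144]
DUP     → [-144, -144, -144]
MOD     → [-144, 0]
MUL     → [0]
DUP     → [0, 0]
DUP     → [0, 0, 0]
ADD     → [0, 0]
EQ      → [1]
PUSH -4 → [1, -4]

[1, -4]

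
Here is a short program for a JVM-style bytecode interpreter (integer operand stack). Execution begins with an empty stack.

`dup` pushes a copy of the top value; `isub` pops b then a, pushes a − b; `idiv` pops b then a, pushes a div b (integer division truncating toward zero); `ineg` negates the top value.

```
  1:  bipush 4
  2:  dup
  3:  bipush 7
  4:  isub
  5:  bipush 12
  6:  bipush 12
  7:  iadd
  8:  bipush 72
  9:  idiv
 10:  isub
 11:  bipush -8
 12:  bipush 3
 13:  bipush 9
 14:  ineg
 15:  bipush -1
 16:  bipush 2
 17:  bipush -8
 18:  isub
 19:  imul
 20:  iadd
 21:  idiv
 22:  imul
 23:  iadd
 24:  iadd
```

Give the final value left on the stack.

1

bipush 4   [4]
dup        [4, 4]
bipush 7   [4, 4, 7]
isub       [4, -3]
bipush 12  [4, -3, 12]
bipush 12  [4, -3, 12, 12]
iadd       [4, -3, 24]
bipush 72  [4, -3, 24, 72]
idiv       [4, -3, 0]
isub       [4, -3]
bipush -8  [4, -3, -8]
bipush 3   [4, -3, -8, 3]
bipush 9   [4, -3, -8, 3, 9]
ineg       [4, -3, -8, 3, -9]
bipush -1  [4, -3, -8, 3, -9, -1]
bipush 2   [4, -3, -8, 3, -9, -1, 2]
bipush -8  [4, -3, -8, 3, -9, -1, 2, -8]
isub       [4, -3, -8, 3, -9, -1, 10]
imul       [4, -3, -8, 3, -9, -10]
iadd       [4, -3, -8, 3, -19]
idiv       [4, -3, -8, 0]
imul       [4, -3, 0]
iadd       [4, -3]
iadd       [1]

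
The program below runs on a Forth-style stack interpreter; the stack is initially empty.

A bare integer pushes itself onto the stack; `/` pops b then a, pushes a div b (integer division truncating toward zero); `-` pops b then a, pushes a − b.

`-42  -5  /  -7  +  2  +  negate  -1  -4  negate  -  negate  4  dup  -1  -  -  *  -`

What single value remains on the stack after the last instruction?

2

-42    -> [-42]
-5     -> [-42, -5]
/      -> [8]
-7     -> [8, -7]
+      -> [1]
2      -> [1, 2]
+      -> [3]
negate -> [-3]
-1     -> [-3, -1]
-4     -> [-3, -1, -4]
negate -> [-3, -1, 4]
-      -> [-3, -5]
negate -> [-3, 5]
4      -> [-3, 5, 4]
dup    -> [-3, 5, 4, 4]
-1     -> [-3, 5, 4, 4, -1]
-      -> [-3, 5, 4, 5]
-      -> [-3, 5, -1]
*      -> [-3, -5]
-      -> [2]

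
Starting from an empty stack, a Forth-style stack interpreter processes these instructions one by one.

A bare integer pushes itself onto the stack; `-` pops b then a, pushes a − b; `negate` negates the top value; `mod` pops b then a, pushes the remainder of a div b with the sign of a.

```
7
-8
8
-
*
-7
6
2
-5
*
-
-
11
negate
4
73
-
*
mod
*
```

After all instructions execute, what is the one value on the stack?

2576

7      -> 7
-8     -> 7 -8
8      -> 7 -8 8
-      -> 7 -16
*      -> -112
-7     -> -112 -7
6      -> -112 -7 6
2      -> -112 -7 6 2
-5     -> -112 -7 6 2 -5
*      -> -112 -7 6 -10
-      -> -112 -7 16
-      -> -112 -23
11     -> -112 -23 11
negate -> -112 -23 -11
4      -> -112 -23 -11 4
73     -> -112 -23 -11 4 73
-      -> -112 -23 -11 -69
*      -> -112 -23 759
mod    -> -112 -23
*      -> 2576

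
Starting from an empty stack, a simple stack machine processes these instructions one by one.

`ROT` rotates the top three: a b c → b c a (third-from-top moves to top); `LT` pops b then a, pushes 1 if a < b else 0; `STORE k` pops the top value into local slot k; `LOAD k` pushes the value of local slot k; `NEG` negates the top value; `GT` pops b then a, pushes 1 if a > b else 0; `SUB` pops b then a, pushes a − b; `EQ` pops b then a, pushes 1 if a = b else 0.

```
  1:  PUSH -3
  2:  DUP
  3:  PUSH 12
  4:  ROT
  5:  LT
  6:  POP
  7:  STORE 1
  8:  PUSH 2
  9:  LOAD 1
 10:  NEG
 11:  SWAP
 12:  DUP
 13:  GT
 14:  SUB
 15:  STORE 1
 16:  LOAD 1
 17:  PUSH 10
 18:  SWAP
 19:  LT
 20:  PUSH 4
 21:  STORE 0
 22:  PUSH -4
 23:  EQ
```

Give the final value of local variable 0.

4

PUSH -3 : -3
DUP     : -3 -3
PUSH 12 : -3 -3 12
ROT     : -3 12 -3
LT      : -3 0
POP     : -3
STORE 1 : (empty)
PUSH 2  : 2
LOAD 1  : 2 -3
NEG     : 2 3
SWAP    : 3 2
DUP     : 3 2 2
GT      : 3 0
SUB     : 3
STORE 1 : (empty)
LOAD 1  : 3
PUSH 10 : 3 10
SWAP    : 10 3
LT      : 0
PUSH 4  : 0 4
STORE 0 : 0
PUSH -4 : 0 -4
EQ      : 0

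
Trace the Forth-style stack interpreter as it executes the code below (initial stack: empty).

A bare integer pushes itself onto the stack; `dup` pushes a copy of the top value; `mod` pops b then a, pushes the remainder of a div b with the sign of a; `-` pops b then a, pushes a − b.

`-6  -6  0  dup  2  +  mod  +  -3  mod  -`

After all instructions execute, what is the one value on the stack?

-6

-6  : [-6]
-6  : [-6, -6]
0   : [-6, -6, 0]
dup : [-6, -6, 0, 0]
2   : [-6, -6, 0, 0, 2]
+   : [-6, -6, 0, 2]
mod : [-6, -6, 0]
+   : [-6, -6]
-3  : [-6, -6, -3]
mod : [-6, 0]
-   : [-6]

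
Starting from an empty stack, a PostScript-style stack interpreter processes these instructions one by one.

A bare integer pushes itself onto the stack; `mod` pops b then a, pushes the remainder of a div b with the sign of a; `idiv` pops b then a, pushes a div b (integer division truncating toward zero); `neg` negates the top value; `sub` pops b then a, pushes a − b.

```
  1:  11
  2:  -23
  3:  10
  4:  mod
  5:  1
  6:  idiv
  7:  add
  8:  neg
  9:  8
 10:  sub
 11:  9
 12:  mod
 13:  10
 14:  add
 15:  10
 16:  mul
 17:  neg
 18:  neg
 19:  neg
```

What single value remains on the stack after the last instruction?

-30

11   -> [11]
-23  -> [11, -23]
10   -> [11, -23, 10]
mod  -> [11, -3]
1    -> [11, -3, 1]
idiv -> [11, -3]
add  -> [8]
neg  -> [-8]
8    -> [-8, 8]
sub  -> [-16]
9    -> [-16, 9]
mod  -> [-7]
10   -> [-7, 10]
add  -> [3]
10   -> [3, 10]
mul  -> [30]
neg  -> [-30]
neg  -> [30]
neg  -> [-30]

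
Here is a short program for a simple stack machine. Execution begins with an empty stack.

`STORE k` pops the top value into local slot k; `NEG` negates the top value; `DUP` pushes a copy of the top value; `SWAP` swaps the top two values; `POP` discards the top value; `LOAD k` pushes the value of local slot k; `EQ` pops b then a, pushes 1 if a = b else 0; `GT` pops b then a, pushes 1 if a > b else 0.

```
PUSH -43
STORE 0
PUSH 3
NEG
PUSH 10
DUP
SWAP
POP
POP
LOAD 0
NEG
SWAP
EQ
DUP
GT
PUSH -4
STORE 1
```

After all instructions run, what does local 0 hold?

-43

PUSH -43  [-43]
STORE 0   []
PUSH 3    [3]
NEG       [-3]
PUSH 10   [-3, 10]
DUP       [-3, 10, 10]
SWAP      [-3, 10, 10]
POP       [-3, 10]
POP       [-3]
LOAD 0    [-3, -43]
NEG       [-3, 43]
SWAP      [43, -3]
EQ        [0]
DUP       [0, 0]
GT        [0]
PUSH -4   [0, -4]
STORE 1   [0]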